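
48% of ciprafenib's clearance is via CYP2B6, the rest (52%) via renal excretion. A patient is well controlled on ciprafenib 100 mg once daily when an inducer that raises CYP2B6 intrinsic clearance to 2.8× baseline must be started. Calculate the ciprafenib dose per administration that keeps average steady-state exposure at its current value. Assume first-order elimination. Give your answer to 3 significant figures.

CYP2B6: 0.48 × 2.8 = 1.344
Other: 0.52 (unchanged)
New clearance relative to baseline: 1.344 + 0.52 = 1.864.
Css,avg = (dose rate)/CL, so holding Css fixed requires dose ∝ CL: 100 × 1.864 = 186 mg.

186 mg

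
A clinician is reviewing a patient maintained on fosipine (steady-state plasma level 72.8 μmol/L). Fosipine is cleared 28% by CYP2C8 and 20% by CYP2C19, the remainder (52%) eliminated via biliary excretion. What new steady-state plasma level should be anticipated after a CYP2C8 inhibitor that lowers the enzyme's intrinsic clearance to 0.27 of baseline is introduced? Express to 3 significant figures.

The CYP2C8 pathway (28% of clearance) drops to 0.27× activity: 0.28 × 0.27 = 0.0756.
CYP2C19 (20%) and the residual 52% are unaffected.
New clearance relative to baseline: 0.0756 + 0.2 + 0.52 = 0.7956.
With dosing unchanged, steady-state plasma level scales as 1/CL: 72.8 / 0.7956 = 91.5 μmol/L.

91.5 μmol/L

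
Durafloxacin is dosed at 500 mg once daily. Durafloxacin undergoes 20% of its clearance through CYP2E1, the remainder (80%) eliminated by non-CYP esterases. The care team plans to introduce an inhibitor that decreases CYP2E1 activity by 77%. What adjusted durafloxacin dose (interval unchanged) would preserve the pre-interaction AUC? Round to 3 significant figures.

The CYP2E1 pathway (20% of clearance) is reduced to 0.23× activity: 0.2 × 0.23 = 0.046.
The remaining 80% of clearance is unaffected.
Relative clearance = 0.046 + 0.8 = 0.846.
Exposure is unchanged when dose changes in proportion to clearance. New dose = 500 mg × 0.846 = 423 mg.

423 mg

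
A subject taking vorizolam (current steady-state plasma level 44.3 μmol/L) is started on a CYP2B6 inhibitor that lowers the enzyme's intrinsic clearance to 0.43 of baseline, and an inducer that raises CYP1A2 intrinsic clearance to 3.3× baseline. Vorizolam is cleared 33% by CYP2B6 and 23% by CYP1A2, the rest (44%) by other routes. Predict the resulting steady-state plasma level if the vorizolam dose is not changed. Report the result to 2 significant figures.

The CYP2B6 pathway (33% of clearance) is reduced to 0.43× activity: 0.33 × 0.43 = 0.1419.
The CYP1A2 pathway (23% of clearance) increases to 3.3× activity: 0.23 × 3.3 = 0.759.
The remaining 44% of clearance is unaffected.
New clearance relative to baseline: 0.1419 + 0.759 + 0.44 = 1.3409.
Dividing the baseline by the relative clearance: 44.3 / 1.3409 = 33 μmol/L.

33 μmol/L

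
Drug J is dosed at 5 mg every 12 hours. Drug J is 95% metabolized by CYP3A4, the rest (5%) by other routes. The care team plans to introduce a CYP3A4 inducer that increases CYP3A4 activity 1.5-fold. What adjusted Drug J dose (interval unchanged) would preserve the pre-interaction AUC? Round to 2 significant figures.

7.4 mg

CYP3A4: 0.95 × 1.5 = 1.425
Other: 0.05 (unchanged)
CL_new/CL_old = 1.425 + 0.05 = 1.475.
Exposure is unchanged when dose changes in proportion to clearance. New dose = 5 mg × 1.475 = 7.4 mg.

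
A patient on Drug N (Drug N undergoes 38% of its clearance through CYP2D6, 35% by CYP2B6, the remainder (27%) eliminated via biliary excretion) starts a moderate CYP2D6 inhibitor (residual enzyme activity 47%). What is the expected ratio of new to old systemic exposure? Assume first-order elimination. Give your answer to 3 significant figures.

1.25

The CYP2D6 pathway (38% of clearance) drops to 0.47× activity: 0.38 × 0.47 = 0.1786.
CYP2B6 (35%) and the residual 27% are unaffected.
New clearance relative to baseline: 0.1786 + 0.35 + 0.27 = 0.7986.
Systemic exposure ratio = CL_old/CL_new = 1 / 0.7986 = 1.25.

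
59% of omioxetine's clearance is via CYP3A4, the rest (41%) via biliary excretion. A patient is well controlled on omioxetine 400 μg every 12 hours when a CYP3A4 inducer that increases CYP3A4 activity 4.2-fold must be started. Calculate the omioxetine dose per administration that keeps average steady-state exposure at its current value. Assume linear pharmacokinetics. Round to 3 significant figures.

1.16 × 10³ μg

The CYP3A4 pathway (59% of clearance) is boosted to 4.2× activity: 0.59 × 4.2 = 2.478.
Non-CYP routes (41%) are unchanged.
New clearance relative to baseline: 2.478 + 0.41 = 2.888.
To maintain the same steady-state level, dose must scale with clearance: new dose = 400 × 2.888 = 1.16 × 10³ μg.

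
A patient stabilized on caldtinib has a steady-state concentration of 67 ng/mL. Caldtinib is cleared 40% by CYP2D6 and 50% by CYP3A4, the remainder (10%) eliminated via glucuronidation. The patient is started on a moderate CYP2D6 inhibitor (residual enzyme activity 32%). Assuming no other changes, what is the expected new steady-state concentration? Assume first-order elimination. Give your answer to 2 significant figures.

CYP2D6: 0.4 × 0.32 = 0.128
CYP3A4: 0.5 (unchanged)
Other: 0.1 (unchanged)
New clearance relative to baseline: 0.128 + 0.5 + 0.1 = 0.728.
Steady-state concentration ∝ 1/CL, so new value = 67 / 0.728 = 92 ng/mL.

92 ng/mL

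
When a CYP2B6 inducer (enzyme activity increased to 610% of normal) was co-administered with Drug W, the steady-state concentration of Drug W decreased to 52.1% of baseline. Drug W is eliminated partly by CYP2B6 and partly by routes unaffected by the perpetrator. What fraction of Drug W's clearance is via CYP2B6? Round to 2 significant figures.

CL'/CL = 1 / 0.521 = 1.919
6.1·fm + (1 − fm) = 1.919
fm = (1.919 − 1) / (6.1 − 1) = 0.18

0.18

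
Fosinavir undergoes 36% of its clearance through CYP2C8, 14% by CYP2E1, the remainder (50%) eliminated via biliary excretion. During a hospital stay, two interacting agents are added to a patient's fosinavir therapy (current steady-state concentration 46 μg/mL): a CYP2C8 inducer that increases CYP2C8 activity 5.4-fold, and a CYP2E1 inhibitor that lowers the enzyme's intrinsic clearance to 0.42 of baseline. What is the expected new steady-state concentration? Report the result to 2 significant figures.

The CYP2C8 pathway (36% of clearance) is boosted to 5.4× activity: 0.36 × 5.4 = 1.944.
The CYP2E1 pathway (14% of clearance) drops to 0.42× activity: 0.14 × 0.42 = 0.0588.
The remaining 50% of clearance is unaffected.
CL_new/CL_old = 1.944 + 0.0588 + 0.5 = 2.5028.
Steady-state concentration ∝ 1/CL: new value = 46 / 2.5028 = 18 μg/mL.

18 μg/mL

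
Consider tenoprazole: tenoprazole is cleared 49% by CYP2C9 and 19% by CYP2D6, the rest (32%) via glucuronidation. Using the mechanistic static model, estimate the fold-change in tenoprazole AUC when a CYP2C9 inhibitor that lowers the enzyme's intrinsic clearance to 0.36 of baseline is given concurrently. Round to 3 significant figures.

1.46

The CYP2C9 pathway (49% of clearance) is reduced to 0.36× activity: 0.49 × 0.36 = 0.1764.
CYP2D6 (19%) and the residual 32% are unaffected.
Relative clearance = 0.1764 + 0.19 + 0.32 = 0.6864.
Since AUC ∝ 1/CL, the ratio is 1 / 0.6864 = 1.46.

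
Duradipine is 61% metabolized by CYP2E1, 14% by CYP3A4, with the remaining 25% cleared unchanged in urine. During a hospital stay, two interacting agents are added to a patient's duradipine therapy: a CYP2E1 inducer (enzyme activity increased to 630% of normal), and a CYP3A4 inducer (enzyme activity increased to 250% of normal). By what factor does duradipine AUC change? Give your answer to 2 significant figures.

0.23

CYP2E1: 0.61 × 6.3 = 3.843
CYP3A4: 0.14 × 2.5 = 0.35
Other: 0.25 (unchanged)
CL_new/CL_old = 3.843 + 0.35 + 0.25 = 4.443.
Because AUC varies inversely with clearance, the combined effect is 1 / 4.443 = 0.23.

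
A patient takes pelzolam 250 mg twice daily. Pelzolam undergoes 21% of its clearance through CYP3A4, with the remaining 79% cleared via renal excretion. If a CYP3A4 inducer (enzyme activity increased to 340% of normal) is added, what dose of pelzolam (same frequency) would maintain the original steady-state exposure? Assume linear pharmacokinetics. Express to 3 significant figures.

376 mg

CYP3A4: 0.21 × 3.4 = 0.714
Other: 0.79 (unchanged)
CL_new/CL_old = 0.714 + 0.79 = 1.504.
To maintain the same steady-state level, dose must scale with clearance: new dose = 250 × 1.504 = 376 mg.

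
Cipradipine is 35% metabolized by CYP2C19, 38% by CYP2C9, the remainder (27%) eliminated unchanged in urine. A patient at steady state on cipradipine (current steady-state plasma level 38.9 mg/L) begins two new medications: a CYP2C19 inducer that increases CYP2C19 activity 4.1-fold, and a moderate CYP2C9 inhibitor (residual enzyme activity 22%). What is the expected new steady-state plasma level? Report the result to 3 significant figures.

21.7 mg/L

The CYP2C19 pathway (35% of clearance) increases to 4.1× activity: 0.35 × 4.1 = 1.435.
The CYP2C9 pathway (38% of clearance) falls to 0.22× activity: 0.38 × 0.22 = 0.0836.
The remaining 27% of clearance is unaffected.
CL_new/CL_old = 1.435 + 0.0836 + 0.27 = 1.7886.
New steady-state plasma level = 38.9 / 1.7886 = 21.7 mg/L (concentration scales inversely with clearance).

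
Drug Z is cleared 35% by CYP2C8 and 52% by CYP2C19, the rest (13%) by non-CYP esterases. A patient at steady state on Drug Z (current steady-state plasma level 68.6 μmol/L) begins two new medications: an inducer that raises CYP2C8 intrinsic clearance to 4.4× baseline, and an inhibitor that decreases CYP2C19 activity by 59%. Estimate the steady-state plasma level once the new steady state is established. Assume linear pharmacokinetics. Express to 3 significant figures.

The CYP2C8 pathway (35% of clearance) rises to 4.4× activity: 0.35 × 4.4 = 1.54.
The CYP2C19 pathway (52% of clearance) is reduced to 0.41× activity: 0.52 × 0.41 = 0.2132.
Non-CYP routes (13%) are unchanged.
New clearance relative to baseline: 1.54 + 0.2132 + 0.13 = 1.8832.
Dividing the baseline by the relative clearance: 68.6 / 1.8832 = 36.4 μmol/L.

36.4 μmol/L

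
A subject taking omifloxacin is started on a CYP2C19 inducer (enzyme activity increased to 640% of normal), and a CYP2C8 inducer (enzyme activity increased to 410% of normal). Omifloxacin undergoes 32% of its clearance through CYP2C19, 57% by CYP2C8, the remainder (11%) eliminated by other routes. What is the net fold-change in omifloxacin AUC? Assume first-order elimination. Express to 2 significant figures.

0.22

The CYP2C19 pathway (32% of clearance) rises to 6.4× activity: 0.32 × 6.4 = 2.048.
The CYP2C8 pathway (57% of clearance) is boosted to 4.1× activity: 0.57 × 4.1 = 2.337.
Non-CYP routes (11%) are unchanged.
Relative clearance = 2.048 + 2.337 + 0.11 = 4.495.
AUC ∝ 1/CL: fold-change = 1 / 4.495 = 0.22.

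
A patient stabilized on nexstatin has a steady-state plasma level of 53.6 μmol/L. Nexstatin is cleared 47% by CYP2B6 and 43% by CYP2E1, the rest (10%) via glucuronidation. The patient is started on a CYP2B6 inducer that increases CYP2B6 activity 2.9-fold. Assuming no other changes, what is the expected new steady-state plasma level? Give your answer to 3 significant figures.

28.3 μmol/L

The CYP2B6 pathway (47% of clearance) increases to 2.9× activity: 0.47 × 2.9 = 1.363.
CYP2E1 (43%) and the residual 10% are unaffected.
New clearance relative to baseline: 1.363 + 0.43 + 0.1 = 1.893.
Steady-state plasma level ∝ 1/CL, so new value = 53.6 / 1.893 = 28.3 μmol/L.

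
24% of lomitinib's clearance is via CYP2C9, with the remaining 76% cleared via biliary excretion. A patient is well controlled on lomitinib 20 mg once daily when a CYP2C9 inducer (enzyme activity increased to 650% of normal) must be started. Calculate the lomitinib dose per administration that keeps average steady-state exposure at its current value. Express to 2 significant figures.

46 mg

The CYP2C9 pathway (24% of clearance) is boosted to 6.5× activity: 0.24 × 6.5 = 1.56.
Non-CYP routes (76%) are unchanged.
CL_new/CL_old = 1.56 + 0.76 = 2.32.
Css,avg = (dose rate)/CL, so holding Css fixed requires dose ∝ CL: 20 × 2.32 = 46 mg.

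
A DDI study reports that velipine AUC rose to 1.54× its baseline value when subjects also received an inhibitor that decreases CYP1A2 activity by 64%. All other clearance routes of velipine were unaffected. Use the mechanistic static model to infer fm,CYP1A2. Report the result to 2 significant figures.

0.55

Write x for the fraction cleared via CYP1A2. The observed AUC change means clearance fell to 1/1.54 = 0.6494 of baseline.
Only the CYP1A2 route changed, so 0.6494 = x·0.36 + (1 − x), giving x = 0.55.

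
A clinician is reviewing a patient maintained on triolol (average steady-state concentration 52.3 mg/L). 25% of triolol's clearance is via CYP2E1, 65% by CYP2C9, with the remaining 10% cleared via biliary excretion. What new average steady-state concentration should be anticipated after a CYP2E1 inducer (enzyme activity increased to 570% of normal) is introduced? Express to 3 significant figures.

The CYP2E1 pathway (25% of clearance) increases to 5.7× activity: 0.25 × 5.7 = 1.425.
CYP2C9 (65%) and the residual 10% are unaffected.
New clearance relative to baseline: 1.425 + 0.65 + 0.1 = 2.175.
With dosing unchanged, average steady-state concentration scales as 1/CL: 52.3 / 2.175 = 24.0 mg/L.

24.0 mg/L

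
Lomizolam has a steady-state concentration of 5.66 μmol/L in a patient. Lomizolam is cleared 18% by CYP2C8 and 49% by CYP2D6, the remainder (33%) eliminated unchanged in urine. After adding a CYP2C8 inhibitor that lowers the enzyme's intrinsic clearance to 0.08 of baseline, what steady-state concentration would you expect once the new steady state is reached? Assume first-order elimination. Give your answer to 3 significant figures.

The CYP2C8 pathway (18% of clearance) drops to 0.08× activity: 0.18 × 0.08 = 0.0144.
CYP2D6 (49%) and the residual 33% are unaffected.
CL_new/CL_old = 0.0144 + 0.49 + 0.33 = 0.8344.
Steady-state concentration ∝ 1/CL, so new value = 5.66 / 0.8344 = 6.78 μmol/L.

6.78 μmol/L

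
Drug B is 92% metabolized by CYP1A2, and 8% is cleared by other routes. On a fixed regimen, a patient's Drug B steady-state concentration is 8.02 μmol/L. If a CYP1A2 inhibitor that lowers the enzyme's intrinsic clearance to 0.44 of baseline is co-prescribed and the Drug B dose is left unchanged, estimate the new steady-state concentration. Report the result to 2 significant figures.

17 μmol/L

The CYP1A2 pathway (92% of clearance) falls to 0.44× activity: 0.92 × 0.44 = 0.4048.
The remaining 8% of clearance is unaffected.
Relative clearance = 0.4048 + 0.08 = 0.4848.
With dosing unchanged, steady-state concentration scales as 1/CL: 8.02 / 0.4848 = 17 μmol/L.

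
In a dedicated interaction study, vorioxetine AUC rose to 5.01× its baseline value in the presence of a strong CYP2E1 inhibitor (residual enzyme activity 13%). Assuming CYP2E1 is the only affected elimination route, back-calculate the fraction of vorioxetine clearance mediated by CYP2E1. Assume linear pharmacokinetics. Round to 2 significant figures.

0.92

Write x for the fraction cleared via CYP2E1. The observed AUC change means clearance fell to 1/5.01 = 0.1996 of baseline.
Setting x·0.13 + (1 − x) = 0.1996 and solving: x = (0.1996 − 1)/(0.13 − 1) = 0.92.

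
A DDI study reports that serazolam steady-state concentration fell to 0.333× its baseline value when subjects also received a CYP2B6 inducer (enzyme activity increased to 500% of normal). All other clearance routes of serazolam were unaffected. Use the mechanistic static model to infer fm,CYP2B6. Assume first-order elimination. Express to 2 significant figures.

0.50

Let fm be the CYP2B6 fraction. New clearance relative to baseline = fm × 5 + (1 − fm).
Steady-state concentration ratio = 1 / (new CL fraction), so new CL fraction = 1 / 0.333 = 3.003.
fm × 5 + 1 − fm = 3.003  ⇒  fm × (5 − 1) = 2.003  ⇒  fm = 0.50.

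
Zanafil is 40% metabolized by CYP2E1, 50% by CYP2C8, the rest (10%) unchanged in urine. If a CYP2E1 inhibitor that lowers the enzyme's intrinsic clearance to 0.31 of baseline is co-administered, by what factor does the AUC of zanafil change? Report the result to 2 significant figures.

CYP2E1: 0.4 × 0.31 = 0.124
CYP2C8: 0.5 (unchanged)
Other: 0.1 (unchanged)
Relative clearance = 0.124 + 0.5 + 0.1 = 0.724.
AUC is inversely proportional to clearance, so the fold-change is 1 / 0.724 = 1.4.

1.4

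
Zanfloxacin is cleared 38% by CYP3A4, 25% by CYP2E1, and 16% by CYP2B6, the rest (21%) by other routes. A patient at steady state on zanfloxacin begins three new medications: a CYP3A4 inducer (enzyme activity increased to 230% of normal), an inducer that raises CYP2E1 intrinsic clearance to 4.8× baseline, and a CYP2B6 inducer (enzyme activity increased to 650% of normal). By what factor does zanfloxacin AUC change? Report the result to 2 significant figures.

CYP3A4: 0.38 × 2.3 = 0.874
CYP2E1: 0.25 × 4.8 = 1.2
CYP2B6: 0.16 × 6.5 = 1.04
Other: 0.21 (unchanged)
CL_new/CL_old = 0.874 + 1.2 + 1.04 + 0.21 = 3.324.
Net AUC ratio = 1 / 3.324 = 0.30.

0.30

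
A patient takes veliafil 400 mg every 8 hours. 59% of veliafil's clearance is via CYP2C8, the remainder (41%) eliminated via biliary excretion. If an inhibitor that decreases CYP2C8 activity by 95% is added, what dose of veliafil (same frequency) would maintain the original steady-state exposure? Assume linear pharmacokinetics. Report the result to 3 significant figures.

176 mg

The CYP2C8 pathway (59% of clearance) is reduced to 0.05× activity: 0.59 × 0.05 = 0.0295.
The remaining 41% of clearance is unaffected.
Relative clearance = 0.0295 + 0.41 = 0.4395.
To maintain the same steady-state level, dose must scale with clearance: new dose = 400 × 0.4395 = 176 mg.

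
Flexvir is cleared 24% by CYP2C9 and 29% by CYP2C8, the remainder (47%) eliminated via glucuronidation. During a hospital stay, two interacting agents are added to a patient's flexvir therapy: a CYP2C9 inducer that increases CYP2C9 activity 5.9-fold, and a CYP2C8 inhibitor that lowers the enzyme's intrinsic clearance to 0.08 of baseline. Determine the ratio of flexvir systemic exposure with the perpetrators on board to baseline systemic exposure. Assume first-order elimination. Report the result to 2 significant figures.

0.52

The CYP2C9 pathway (24% of clearance) increases to 5.9× activity: 0.24 × 5.9 = 1.416.
The CYP2C8 pathway (29% of clearance) drops to 0.08× activity: 0.29 × 0.08 = 0.0232.
The remaining 47% of clearance is unaffected.
New clearance relative to baseline: 1.416 + 0.0232 + 0.47 = 1.9092.
Because systemic exposure varies inversely with clearance, the combined effect is 1 / 1.9092 = 0.52.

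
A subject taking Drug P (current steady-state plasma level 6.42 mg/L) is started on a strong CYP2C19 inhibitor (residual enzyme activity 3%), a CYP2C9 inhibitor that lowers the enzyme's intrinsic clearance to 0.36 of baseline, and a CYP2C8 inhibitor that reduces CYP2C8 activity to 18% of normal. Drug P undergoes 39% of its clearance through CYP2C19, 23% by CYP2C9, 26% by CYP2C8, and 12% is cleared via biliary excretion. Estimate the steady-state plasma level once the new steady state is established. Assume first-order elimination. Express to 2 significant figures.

The CYP2C19 pathway (39% of clearance) drops to 0.03× activity: 0.39 × 0.03 = 0.0117.
The CYP2C9 pathway (23% of clearance) drops to 0.36× activity: 0.23 × 0.36 = 0.0828.
The CYP2C8 pathway (26% of clearance) is reduced to 0.18× activity: 0.26 × 0.18 = 0.0468.
The remaining 12% of clearance is unaffected.
Relative clearance = 0.0117 + 0.0828 + 0.0468 + 0.12 = 0.2613.
Steady-state plasma level ∝ 1/CL: new value = 6.42 / 0.2613 = 25 mg/L.

25 mg/L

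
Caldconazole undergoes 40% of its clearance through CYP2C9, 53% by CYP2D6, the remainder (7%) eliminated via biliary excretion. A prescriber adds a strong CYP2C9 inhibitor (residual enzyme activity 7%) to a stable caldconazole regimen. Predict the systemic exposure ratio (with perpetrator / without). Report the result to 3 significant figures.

The CYP2C9 pathway (40% of clearance) drops to 0.07× activity: 0.4 × 0.07 = 0.028.
CYP2D6 (53%) and the residual 7% are unaffected.
CL_new/CL_old = 0.028 + 0.53 + 0.07 = 0.628.
Since systemic exposure ∝ 1/CL, the ratio is 1 / 0.628 = 1.59.

1.59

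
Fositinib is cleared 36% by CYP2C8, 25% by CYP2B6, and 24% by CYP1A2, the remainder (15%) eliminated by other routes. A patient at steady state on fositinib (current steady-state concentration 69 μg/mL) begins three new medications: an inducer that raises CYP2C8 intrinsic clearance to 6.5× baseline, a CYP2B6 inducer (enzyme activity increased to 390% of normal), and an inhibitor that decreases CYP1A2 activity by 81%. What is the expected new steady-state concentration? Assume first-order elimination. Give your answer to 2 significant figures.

The CYP2C8 pathway (36% of clearance) increases to 6.5× activity: 0.36 × 6.5 = 2.34.
The CYP2B6 pathway (25% of clearance) rises to 3.9× activity: 0.25 × 3.9 = 0.975.
The CYP1A2 pathway (24% of clearance) falls to 0.19× activity: 0.24 × 0.19 = 0.0456.
Non-CYP routes (15%) are unchanged.
CL_new/CL_old = 2.34 + 0.975 + 0.0456 + 0.15 = 3.5106.
Steady-state concentration ∝ 1/CL: new value = 69 / 3.5106 = 20 μg/mL.

20 μg/mL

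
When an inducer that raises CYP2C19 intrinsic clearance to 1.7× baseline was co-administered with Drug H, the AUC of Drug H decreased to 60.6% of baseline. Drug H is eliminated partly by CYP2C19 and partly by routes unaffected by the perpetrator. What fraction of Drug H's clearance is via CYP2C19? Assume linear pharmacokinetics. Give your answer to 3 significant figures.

CL'/CL = 1 / 0.606 = 1.65
1.7·fm + (1 − fm) = 1.65
fm = (1.65 − 1) / (1.7 − 1) = 0.929

0.929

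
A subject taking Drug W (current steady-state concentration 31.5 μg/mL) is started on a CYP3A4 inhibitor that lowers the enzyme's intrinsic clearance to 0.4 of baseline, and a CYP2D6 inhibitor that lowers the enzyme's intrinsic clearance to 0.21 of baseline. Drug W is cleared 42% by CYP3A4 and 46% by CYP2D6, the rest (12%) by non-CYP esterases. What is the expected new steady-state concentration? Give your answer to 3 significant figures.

CYP3A4: 0.42 × 0.4 = 0.168
CYP2D6: 0.46 × 0.21 = 0.0966
Other: 0.12 (unchanged)
CL_new/CL_old = 0.168 + 0.0966 + 0.12 = 0.3846.
New steady-state concentration = 31.5 / 0.3846 = 81.9 μg/mL (concentration scales inversely with clearance).

81.9 μg/mL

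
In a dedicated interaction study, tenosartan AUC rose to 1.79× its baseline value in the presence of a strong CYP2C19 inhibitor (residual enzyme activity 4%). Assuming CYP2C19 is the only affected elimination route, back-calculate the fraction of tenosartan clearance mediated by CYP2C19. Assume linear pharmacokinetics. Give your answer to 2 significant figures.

Call the CYP2C19 fraction fm. After the interaction, CL_new/CL_old = fm × 0.04 + (1 − fm).
AUC ratio = 1 / (new CL fraction), so new CL fraction = 1 / 1.79 = 0.5587.
fm × 0.04 + 1 − fm = 0.5587  ⇒  fm × (0.04 − 1) = −0.4413  ⇒  fm = 0.46.

0.46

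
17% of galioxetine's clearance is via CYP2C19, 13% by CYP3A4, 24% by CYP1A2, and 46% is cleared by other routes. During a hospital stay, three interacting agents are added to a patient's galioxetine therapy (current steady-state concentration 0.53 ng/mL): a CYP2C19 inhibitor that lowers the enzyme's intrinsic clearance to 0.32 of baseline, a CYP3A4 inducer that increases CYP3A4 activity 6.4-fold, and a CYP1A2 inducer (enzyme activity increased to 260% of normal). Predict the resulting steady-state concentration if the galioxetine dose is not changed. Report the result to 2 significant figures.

0.27 ng/mL

The CYP2C19 pathway (17% of clearance) drops to 0.32× activity: 0.17 × 0.32 = 0.0544.
The CYP3A4 pathway (13% of clearance) is boosted to 6.4× activity: 0.13 × 6.4 = 0.832.
The CYP1A2 pathway (24% of clearance) increases to 2.6× activity: 0.24 × 2.6 = 0.624.
The remaining 46% of clearance is unaffected.
CL_new/CL_old = 0.0544 + 0.832 + 0.624 + 0.46 = 1.9704.
Dividing the baseline by the relative clearance: 0.53 / 1.9704 = 0.27 ng/mL.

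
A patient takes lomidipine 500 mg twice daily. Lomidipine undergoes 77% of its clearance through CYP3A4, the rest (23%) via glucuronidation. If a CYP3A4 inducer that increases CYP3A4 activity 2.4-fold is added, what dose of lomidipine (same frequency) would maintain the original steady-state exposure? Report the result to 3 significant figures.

The CYP3A4 pathway (77% of clearance) increases to 2.4× activity: 0.77 × 2.4 = 1.848.
Non-CYP routes (23%) are unchanged.
New clearance relative to baseline: 1.848 + 0.23 = 2.078.
Css,avg = (dose rate)/CL, so holding Css fixed requires dose ∝ CL: 500 × 2.078 = 1.04 × 10³ mg.

1.04 × 10³ mg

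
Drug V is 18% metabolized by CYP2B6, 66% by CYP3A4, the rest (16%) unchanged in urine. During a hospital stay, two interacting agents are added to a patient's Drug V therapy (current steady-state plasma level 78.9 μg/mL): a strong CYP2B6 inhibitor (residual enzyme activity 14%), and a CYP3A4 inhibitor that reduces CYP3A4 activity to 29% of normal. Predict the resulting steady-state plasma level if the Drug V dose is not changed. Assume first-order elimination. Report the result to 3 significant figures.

CYP2B6: 0.18 × 0.14 = 0.0252
CYP3A4: 0.66 × 0.29 = 0.1914
Other: 0.16 (unchanged)
New clearance relative to baseline: 0.0252 + 0.1914 + 0.16 = 0.3766.
Steady-state plasma level ∝ 1/CL: new value = 78.9 / 0.3766 = 210 μg/mL.

210 μg/mL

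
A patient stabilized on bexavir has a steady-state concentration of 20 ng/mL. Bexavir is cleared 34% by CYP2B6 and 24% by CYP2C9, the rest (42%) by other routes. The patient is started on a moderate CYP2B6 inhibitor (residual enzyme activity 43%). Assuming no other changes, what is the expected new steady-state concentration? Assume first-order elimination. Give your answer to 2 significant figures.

CYP2B6: 0.34 × 0.43 = 0.1462
CYP2C9: 0.24 (unchanged)
Other: 0.42 (unchanged)
CL_new/CL_old = 0.1462 + 0.24 + 0.42 = 0.8062.
New steady-state concentration = baseline ÷ relative clearance = 20 / 0.8062 = 25 ng/mL.

25 ng/mL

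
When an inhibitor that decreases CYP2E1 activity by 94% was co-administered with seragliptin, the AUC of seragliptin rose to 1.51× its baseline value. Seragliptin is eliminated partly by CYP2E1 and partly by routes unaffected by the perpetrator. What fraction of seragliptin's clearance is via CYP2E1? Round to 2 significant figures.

0.36

Let x = fm,CYP2E1. Because AUC ∝ 1/CL, relative clearance fell to 1/1.51 = 0.6623.
Only the CYP2E1 route changed, so 0.6623 = x·0.06 + (1 − x), giving x = 0.36.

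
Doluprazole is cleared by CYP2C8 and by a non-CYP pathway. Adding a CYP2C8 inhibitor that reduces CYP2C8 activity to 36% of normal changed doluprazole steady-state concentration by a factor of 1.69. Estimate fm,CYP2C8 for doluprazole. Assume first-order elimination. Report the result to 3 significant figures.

Write x for the fraction cleared via CYP2C8. The observed steady-state concentration change means clearance fell to 1/1.69 = 0.5917 of baseline.
Only the CYP2C8 route changed, so 0.5917 = x·0.36 + (1 − x), giving x = 0.638.

0.638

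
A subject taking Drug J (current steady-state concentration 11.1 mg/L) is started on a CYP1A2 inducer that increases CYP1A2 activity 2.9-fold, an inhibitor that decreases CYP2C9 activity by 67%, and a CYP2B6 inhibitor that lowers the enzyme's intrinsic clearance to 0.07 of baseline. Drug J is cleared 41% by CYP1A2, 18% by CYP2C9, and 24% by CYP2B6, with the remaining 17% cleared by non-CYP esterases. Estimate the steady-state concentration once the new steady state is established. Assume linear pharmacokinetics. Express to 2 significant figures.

The CYP1A2 pathway (41% of clearance) rises to 2.9× activity: 0.41 × 2.9 = 1.189.
The CYP2C9 pathway (18% of clearance) falls to 0.33× activity: 0.18 × 0.33 = 0.0594.
The CYP2B6 pathway (24% of clearance) drops to 0.07× activity: 0.24 × 0.07 = 0.0168.
Non-CYP routes (17%) are unchanged.
Relative clearance = 1.189 + 0.0594 + 0.0168 + 0.17 = 1.4352.
Dividing the baseline by the relative clearance: 11.1 / 1.4352 = 7.7 mg/L.

7.7 mg/L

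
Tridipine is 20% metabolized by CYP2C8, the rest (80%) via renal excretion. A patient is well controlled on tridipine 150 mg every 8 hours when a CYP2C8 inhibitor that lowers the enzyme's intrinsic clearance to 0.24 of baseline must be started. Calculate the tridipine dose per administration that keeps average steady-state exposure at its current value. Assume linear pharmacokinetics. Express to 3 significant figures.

127 mg

The CYP2C8 pathway (20% of clearance) drops to 0.24× activity: 0.2 × 0.24 = 0.048.
The remaining 80% of clearance is unaffected.
New clearance relative to baseline: 0.048 + 0.8 = 0.848.
Css,avg = (dose rate)/CL, so holding Css fixed requires dose ∝ CL: 150 × 0.848 = 127 mg.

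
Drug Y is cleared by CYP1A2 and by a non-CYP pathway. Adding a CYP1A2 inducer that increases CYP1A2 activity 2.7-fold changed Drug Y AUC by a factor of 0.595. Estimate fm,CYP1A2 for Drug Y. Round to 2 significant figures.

0.40

CL'/CL = 1 / 0.595 = 1.681
2.7·fm + (1 − fm) = 1.681
fm = (1.681 − 1) / (2.7 − 1) = 0.40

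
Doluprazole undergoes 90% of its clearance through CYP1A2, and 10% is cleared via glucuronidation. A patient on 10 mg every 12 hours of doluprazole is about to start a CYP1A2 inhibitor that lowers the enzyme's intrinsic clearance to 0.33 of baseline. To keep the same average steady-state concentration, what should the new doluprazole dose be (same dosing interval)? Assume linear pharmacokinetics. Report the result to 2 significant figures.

The CYP1A2 pathway (90% of clearance) falls to 0.33× activity: 0.9 × 0.33 = 0.297.
Non-CYP routes (10%) are unchanged.
New clearance relative to baseline: 0.297 + 0.1 = 0.397.
To maintain the same steady-state level, dose must scale with clearance: new dose = 10 × 0.397 = 4.0 mg.

4.0 mg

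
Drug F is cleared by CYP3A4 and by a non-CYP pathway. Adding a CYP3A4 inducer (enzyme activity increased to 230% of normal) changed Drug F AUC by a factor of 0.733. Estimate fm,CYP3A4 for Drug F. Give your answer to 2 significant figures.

0.28

Write x for the fraction cleared via CYP3A4. The observed AUC change means clearance rose to 1/0.733 = 1.364 of baseline.
Setting x·2.3 + (1 − x) = 1.364 and solving: x = (1.364 − 1)/(2.3 − 1) = 0.28.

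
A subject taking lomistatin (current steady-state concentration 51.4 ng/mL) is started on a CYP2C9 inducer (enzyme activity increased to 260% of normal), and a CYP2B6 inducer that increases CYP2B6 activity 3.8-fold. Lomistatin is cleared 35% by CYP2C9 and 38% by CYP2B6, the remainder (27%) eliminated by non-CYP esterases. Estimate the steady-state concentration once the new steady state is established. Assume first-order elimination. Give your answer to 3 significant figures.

The CYP2C9 pathway (35% of clearance) is boosted to 2.6× activity: 0.35 × 2.6 = 0.91.
The CYP2B6 pathway (38% of clearance) rises to 3.8× activity: 0.38 × 3.8 = 1.444.
Non-CYP routes (27%) are unchanged.
Relative clearance = 0.91 + 1.444 + 0.27 = 2.624.
Steady-state concentration ∝ 1/CL: new value = 51.4 / 2.624 = 19.6 ng/mL.

19.6 ng/mL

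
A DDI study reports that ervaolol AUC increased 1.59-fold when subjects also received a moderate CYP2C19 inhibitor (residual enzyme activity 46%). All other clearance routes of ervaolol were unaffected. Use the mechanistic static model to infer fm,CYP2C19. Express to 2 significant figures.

Write x for the fraction cleared via CYP2C19. The observed AUC change means clearance fell to 1/1.59 = 0.6289 of baseline.
Setting x·0.46 + (1 − x) = 0.6289 and solving: x = (0.6289 − 1)/(0.46 − 1) = 0.69.

0.69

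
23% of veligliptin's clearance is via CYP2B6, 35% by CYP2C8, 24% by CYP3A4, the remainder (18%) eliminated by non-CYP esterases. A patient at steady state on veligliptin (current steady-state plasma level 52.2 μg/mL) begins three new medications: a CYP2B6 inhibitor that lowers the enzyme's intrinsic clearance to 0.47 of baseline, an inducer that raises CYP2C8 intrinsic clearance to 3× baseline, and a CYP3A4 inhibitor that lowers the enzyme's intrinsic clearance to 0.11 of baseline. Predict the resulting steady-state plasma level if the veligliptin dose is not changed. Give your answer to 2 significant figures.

38 μg/mL

CYP2B6: 0.23 × 0.47 = 0.1081
CYP2C8: 0.35 × 3 = 1.05
CYP3A4: 0.24 × 0.11 = 0.0264
Other: 0.18 (unchanged)
CL_new/CL_old = 0.1081 + 1.05 + 0.0264 + 0.18 = 1.3645.
Dividing the baseline by the relative clearance: 52.2 / 1.3645 = 38 μg/mL.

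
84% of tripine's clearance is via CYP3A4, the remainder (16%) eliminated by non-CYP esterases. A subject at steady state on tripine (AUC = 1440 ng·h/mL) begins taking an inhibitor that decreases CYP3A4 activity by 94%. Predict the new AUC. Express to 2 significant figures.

6.8 × 10³ ng·h/mL

The CYP3A4 pathway (84% of clearance) falls to 0.06× activity: 0.84 × 0.06 = 0.0504.
The remaining 16% of clearance is unaffected.
CL_new/CL_old = 0.0504 + 0.16 = 0.2104.
New AUC = baseline ÷ relative clearance = 1440 / 0.2104 = 6.8 × 10³ ng·h/mL.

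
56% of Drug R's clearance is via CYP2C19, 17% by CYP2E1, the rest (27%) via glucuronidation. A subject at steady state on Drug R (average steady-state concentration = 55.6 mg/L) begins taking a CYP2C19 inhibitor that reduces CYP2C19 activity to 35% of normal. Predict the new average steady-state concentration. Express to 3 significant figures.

87.4 mg/L

The CYP2C19 pathway (56% of clearance) falls to 0.35× activity: 0.56 × 0.35 = 0.196.
CYP2E1 (17%) and the residual 27% are unaffected.
New clearance relative to baseline: 0.196 + 0.17 + 0.27 = 0.636.
Average steady-state concentration ∝ 1/CL, so new value = 55.6 / 0.636 = 87.4 mg/L.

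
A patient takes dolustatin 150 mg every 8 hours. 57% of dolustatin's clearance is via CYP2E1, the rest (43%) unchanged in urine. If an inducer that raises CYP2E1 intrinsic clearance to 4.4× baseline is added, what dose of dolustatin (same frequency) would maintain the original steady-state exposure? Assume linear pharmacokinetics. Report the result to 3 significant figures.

441 mg

The CYP2E1 pathway (57% of clearance) rises to 4.4× activity: 0.57 × 4.4 = 2.508.
The remaining 43% of clearance is unaffected.
Relative clearance = 2.508 + 0.43 = 2.938.
Exposure is unchanged when dose changes in proportion to clearance. New dose = 150 mg × 2.938 = 441 mg.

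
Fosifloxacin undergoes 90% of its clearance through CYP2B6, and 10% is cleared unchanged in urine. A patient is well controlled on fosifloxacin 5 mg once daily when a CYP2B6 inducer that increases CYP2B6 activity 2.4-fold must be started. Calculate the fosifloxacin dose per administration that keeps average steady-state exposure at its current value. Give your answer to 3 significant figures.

The CYP2B6 pathway (90% of clearance) rises to 2.4× activity: 0.9 × 2.4 = 2.16.
Non-CYP routes (10%) are unchanged.
CL_new/CL_old = 2.16 + 0.1 = 2.26.
Exposure is unchanged when dose changes in proportion to clearance. New dose = 5 mg × 2.26 = 11.3 mg.

11.3 mg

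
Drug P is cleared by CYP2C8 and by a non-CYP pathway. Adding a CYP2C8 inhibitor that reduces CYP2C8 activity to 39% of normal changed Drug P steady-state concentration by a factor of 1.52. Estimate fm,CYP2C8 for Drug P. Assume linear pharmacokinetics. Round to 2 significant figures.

0.56

Let x = fm,CYP2C8. Because steady-state concentration ∝ 1/CL, relative clearance fell to 1/1.52 = 0.6579.
Only the CYP2C8 route changed, so 0.6579 = x·0.39 + (1 − x), giving x = 0.56.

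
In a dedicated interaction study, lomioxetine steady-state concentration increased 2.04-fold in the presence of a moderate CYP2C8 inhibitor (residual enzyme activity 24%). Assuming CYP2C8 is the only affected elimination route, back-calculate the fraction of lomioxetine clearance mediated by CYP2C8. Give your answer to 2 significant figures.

Write x for the fraction cleared via CYP2C8. The observed steady-state concentration change means clearance fell to 1/2.04 = 0.4902 of baseline.
Setting x·0.24 + (1 − x) = 0.4902 and solving: x = (0.4902 − 1)/(0.24 − 1) = 0.67.

0.67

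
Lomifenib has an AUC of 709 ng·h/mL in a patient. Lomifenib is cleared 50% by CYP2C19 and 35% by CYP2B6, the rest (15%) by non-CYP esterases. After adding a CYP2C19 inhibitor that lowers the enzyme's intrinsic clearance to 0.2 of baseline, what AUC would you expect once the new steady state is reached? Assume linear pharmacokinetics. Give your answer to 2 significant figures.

1.2 × 10³ ng·h/mL

CYP2C19: 0.5 × 0.2 = 0.1
CYP2B6: 0.35 (unchanged)
Other: 0.15 (unchanged)
CL_new/CL_old = 0.1 + 0.35 + 0.15 = 0.6.
AUC ∝ 1/CL, so new value = 709 / 0.6 = 1.2 × 10³ ng·h/mL.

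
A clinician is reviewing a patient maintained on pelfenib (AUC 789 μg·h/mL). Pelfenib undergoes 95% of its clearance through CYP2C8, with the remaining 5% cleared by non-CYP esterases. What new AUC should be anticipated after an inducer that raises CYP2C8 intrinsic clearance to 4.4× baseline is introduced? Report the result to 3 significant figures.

CYP2C8: 0.95 × 4.4 = 4.18
Other: 0.05 (unchanged)
Relative clearance = 4.18 + 0.05 = 4.23.
New AUC = baseline ÷ relative clearance = 789 / 4.23 = 187 μg·h/mL.

187 μg·h/mL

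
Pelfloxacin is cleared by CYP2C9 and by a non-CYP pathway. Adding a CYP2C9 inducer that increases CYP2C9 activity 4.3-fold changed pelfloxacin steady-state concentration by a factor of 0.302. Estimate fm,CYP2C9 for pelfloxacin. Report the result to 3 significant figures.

CL'/CL = 1 / 0.302 = 3.311
4.3·fm + (1 − fm) = 3.311
fm = (3.311 − 1) / (4.3 − 1) = 0.700

0.700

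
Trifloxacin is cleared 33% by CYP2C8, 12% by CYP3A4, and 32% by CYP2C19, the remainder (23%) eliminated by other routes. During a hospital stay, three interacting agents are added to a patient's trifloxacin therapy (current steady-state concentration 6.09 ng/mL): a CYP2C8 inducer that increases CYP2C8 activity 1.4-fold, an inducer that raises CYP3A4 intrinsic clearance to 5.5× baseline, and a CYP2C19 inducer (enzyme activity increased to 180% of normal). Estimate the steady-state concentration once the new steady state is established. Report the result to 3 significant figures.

The CYP2C8 pathway (33% of clearance) is boosted to 1.4× activity: 0.33 × 1.4 = 0.462.
The CYP3A4 pathway (12% of clearance) is boosted to 5.5× activity: 0.12 × 5.5 = 0.66.
The CYP2C19 pathway (32% of clearance) is boosted to 1.8× activity: 0.32 × 1.8 = 0.576.
The remaining 23% of clearance is unaffected.
Relative clearance = 0.462 + 0.66 + 0.576 + 0.23 = 1.928.
New steady-state concentration = 6.09 / 1.928 = 3.16 ng/mL (concentration scales inversely with clearance).

3.16 ng/mL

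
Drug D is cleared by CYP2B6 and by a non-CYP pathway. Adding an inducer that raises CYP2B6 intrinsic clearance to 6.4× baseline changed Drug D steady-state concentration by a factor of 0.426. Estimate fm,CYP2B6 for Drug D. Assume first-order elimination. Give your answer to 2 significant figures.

Let x = fm,CYP2B6. Because steady-state concentration ∝ 1/CL, relative clearance rose to 1/0.426 = 2.347.
Setting x·6.4 + (1 − x) = 2.347 and solving: x = (2.347 − 1)/(6.4 − 1) = 0.25.

0.25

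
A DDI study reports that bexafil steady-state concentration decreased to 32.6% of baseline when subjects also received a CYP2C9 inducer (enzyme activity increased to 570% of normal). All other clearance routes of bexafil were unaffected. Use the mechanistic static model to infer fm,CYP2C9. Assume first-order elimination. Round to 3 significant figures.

CL'/CL = 1 / 0.326 = 3.067
5.7·fm + (1 − fm) = 3.067
fm = (3.067 − 1) / (5.7 − 1) = 0.440

0.440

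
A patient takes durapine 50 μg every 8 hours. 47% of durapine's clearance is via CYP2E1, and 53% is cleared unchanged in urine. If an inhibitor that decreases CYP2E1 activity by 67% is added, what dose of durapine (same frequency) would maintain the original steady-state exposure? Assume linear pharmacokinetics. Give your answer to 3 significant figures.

The CYP2E1 pathway (47% of clearance) drops to 0.33× activity: 0.47 × 0.33 = 0.1551.
The remaining 53% of clearance is unaffected.
Relative clearance = 0.1551 + 0.53 = 0.6851.
Css,avg = (dose rate)/CL, so holding Css fixed requires dose ∝ CL: 50 × 0.6851 = 34.3 μg.

34.3 μg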